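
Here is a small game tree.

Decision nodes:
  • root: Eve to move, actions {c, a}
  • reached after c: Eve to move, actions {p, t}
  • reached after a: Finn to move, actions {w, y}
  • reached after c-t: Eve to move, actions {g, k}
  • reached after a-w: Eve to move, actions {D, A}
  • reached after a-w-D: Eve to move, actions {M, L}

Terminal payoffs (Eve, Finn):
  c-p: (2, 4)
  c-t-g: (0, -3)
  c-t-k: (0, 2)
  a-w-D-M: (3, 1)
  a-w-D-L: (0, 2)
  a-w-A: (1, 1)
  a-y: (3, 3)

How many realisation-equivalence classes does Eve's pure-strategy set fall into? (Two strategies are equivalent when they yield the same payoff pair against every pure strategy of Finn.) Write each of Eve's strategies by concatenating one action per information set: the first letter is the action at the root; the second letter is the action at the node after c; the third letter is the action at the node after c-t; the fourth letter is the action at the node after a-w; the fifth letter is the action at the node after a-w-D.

Eve has 32 pure strategies: cpgDM, cpgDL, cpgAM, cpgAL, cpkDM, cpkDL, cpkAM, cpkAL, ctgDM, ctgDL, ctgAM, ctgAL, ctkDM, ctkDL, ctkAM, ctkAL, apgDM, apgDL, apgAM, apgAL, apkDM, apkDL, apkAM, apkAL, atgDM, atgDL, atgAM, atgAL, atkDM, atkDL, atkAM, atkAL. Columns: w, y.
{cpgDM, cpgDL, cpgAM, cpgAL, cpkDM, cpkDL, cpkAM, cpkAL} → row (2,4) (2,4)
{ctgDM, ctgDL, ctgAM, ctgAL} → row (0,-3) (0,-3)
{ctkDM, ctkDL, ctkAM, ctkAL} → row (0,2) (0,2)
{apgDM, apkDM, atgDM, atkDM} → row (3,1) (3,3)
{apgDL, apkDL, atgDL, atkDL} → row (0,2) (3,3)
{apgAM, apgAL, apkAM, apkAL, atgAM, atgAL, atkAM, atkAL} → row (1,1) (3,3)
That's 6 distinct rows out of 32 strategies.

6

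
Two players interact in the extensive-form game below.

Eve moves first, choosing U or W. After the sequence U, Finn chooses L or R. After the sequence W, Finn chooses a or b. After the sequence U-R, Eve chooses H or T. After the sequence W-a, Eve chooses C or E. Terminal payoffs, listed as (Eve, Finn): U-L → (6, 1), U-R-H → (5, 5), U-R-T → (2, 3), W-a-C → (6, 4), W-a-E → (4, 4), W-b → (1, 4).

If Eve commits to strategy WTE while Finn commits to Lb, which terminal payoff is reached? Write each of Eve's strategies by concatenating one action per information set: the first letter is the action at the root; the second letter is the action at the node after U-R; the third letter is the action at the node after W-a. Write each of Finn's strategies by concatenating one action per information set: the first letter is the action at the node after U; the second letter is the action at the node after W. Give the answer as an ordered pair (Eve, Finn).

(1, 4)

Trace the play path from the root:
  Eve plays W
  Finn plays b at [W]
→ terminal payoff (1, 4).
(Eve's choice at the node after U-R is never reached on this path, so it doesn't affect the outcome.)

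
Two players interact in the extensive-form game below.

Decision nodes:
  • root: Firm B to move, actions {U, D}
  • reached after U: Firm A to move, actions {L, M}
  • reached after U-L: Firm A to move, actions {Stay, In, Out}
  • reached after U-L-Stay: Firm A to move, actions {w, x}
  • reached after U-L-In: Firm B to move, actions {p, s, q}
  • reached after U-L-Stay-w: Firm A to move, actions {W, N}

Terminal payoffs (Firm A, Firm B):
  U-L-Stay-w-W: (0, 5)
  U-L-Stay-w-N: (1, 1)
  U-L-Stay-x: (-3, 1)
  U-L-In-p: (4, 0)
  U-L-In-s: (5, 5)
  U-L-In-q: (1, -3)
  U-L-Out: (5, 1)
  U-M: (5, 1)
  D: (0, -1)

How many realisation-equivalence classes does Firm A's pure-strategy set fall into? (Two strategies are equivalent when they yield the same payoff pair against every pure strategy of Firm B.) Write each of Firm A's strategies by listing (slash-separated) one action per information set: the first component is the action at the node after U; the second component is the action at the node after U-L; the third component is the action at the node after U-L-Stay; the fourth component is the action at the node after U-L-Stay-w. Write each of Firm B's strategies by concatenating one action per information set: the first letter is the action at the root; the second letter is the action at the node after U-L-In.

Firm A has 24 pure strategies: L/Stay/w/W, L/Stay/w/N, L/Stay/x/W, L/Stay/x/N, L/In/w/W, L/In/w/N, L/In/x/W, L/In/x/N, L/Out/w/W, L/Out/w/N, L/Out/x/W, L/Out/x/N, M/Stay/w/W, M/Stay/w/N, M/Stay/x/W, M/Stay/x/N, M/In/w/W, M/In/w/N, M/In/x/W, M/In/x/N, M/Out/w/W, M/Out/w/N, M/Out/x/W, M/Out/x/N. Columns: Up, Us, Uq, Dp, Ds, Dq.
{L/Stay/w/W} → row (0,5) (0,5) (0,5) (0,-1) (0,-1) (0,-1)
{L/Stay/w/N} → row (1,1) (1,1) (1,1) (0,-1) (0,-1) (0,-1)
{L/Stay/x/W, L/Stay/x/N} → row (-3,1) (-3,1) (-3,1) (0,-1) (0,-1) (0,-1)
{L/In/w/W, L/In/w/N, L/In/x/W, L/In/x/N} → row (4,0) (5,5) (1,-3) (0,-1) (0,-1) (0,-1)
{L/Out/w/W, L/Out/w/N, L/Out/x/W, L/Out/x/N, M/Stay/w/W, M/Stay/w/N, M/Stay/x/W, M/Stay/x/N, M/In/w/W, M/In/w/N, M/In/x/W, M/In/x/N, M/Out/w/W, M/Out/w/N, M/Out/x/W, M/Out/x/N} → row (5,1) (5,1) (5,1) (0,-1) (0,-1) (0,-1)
That's 5 distinct rows out of 24 strategies.

5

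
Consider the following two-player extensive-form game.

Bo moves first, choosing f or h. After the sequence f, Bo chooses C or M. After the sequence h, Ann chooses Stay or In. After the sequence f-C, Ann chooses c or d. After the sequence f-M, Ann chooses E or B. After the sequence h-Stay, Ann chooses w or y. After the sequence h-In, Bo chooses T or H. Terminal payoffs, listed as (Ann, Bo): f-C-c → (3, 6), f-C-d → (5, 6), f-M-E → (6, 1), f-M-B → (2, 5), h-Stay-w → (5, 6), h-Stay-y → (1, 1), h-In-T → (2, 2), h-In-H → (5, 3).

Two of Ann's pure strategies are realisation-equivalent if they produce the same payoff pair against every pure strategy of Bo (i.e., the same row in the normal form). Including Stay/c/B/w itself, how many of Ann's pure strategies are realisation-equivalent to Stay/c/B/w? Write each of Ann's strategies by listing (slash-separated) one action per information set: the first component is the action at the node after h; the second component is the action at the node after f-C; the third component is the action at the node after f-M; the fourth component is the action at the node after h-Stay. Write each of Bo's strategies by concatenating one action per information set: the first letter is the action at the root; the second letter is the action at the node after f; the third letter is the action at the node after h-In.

Row for Stay/c/B/w (columns fCT, fCH, fMT, fMH, hCT, hCH, hMT, hMH): (3,6) (3,6) (2,5) (2,5) (5,6) (5,6) (5,6) (5,6).
Every one of Ann's information sets is on the play path for some reply by Bo when Ann follows Stay/c/B/w.
Changing the action at any of them therefore changes at least one column, so only Stay/c/B/w itself gives this row.

1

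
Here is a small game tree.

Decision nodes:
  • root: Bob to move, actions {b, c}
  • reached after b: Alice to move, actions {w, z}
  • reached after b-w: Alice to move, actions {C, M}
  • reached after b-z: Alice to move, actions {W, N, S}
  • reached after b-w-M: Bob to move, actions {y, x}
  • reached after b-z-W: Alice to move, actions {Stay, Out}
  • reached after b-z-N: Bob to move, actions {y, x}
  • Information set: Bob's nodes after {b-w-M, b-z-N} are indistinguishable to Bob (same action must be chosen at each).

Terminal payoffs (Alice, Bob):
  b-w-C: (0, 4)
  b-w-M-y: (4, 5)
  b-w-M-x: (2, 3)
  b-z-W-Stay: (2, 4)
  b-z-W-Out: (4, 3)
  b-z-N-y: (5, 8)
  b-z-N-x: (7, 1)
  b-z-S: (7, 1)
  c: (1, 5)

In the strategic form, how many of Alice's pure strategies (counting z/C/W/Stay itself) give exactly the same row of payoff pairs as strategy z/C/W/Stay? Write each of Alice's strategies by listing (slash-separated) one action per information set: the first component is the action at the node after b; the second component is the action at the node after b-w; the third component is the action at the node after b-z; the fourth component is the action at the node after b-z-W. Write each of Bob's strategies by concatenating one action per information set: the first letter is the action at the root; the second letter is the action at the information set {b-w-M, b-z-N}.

Row for z/C/W/Stay (columns by, bx, cy, cx): (2,4) (2,4) (1,5) (1,5).
Under z/C/W/Stay, Alice's choice at the node after b-w can never be reached regardless of what Bob does, so varying those choices leaves every outcome unchanged.
Holding the reachable choices fixed and varying the unreachable one freely already gives 2 equivalent strategies.
No other strategy reproduces this row, so those 2 are the full class: z/C/W/Stay, z/M/W/Stay.

2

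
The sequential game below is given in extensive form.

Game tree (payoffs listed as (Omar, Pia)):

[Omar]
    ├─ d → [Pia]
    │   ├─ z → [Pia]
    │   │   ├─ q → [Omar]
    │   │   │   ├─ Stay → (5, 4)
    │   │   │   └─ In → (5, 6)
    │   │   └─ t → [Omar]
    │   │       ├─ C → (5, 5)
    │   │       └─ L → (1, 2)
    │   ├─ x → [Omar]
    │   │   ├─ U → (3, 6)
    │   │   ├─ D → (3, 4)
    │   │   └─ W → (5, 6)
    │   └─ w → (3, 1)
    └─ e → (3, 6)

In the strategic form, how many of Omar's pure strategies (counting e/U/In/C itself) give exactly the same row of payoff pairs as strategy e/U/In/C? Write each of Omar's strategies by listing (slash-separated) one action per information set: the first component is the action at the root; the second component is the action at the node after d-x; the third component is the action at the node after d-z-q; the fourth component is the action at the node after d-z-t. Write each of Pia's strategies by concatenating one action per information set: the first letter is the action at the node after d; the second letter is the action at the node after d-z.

Row for e/U/In/C (columns zq, zt, xq, xt, wq, wt): (3,6) (3,6) (3,6) (3,6) (3,6) (3,6).
Under e/U/In/C, Omar's choice at the node after d-x and at the node after d-z-q and at the node after d-z-t can never be reached regardless of what Pia does, so varying those choices leaves every outcome unchanged.
Holding the reachable choices fixed and varying the unreachable ones freely already gives 3 × 2 × 2 = 12 equivalent strategies.
No other strategy reproduces this row, so those 12 are the full class: e/U/Stay/C, e/U/Stay/L, e/U/In/C, e/U/In/L, e/D/Stay/C, e/D/Stay/L, e/D/In/C, e/D/In/L, e/W/Stay/C, e/W/Stay/L, e/W/In/C, e/W/In/L.

12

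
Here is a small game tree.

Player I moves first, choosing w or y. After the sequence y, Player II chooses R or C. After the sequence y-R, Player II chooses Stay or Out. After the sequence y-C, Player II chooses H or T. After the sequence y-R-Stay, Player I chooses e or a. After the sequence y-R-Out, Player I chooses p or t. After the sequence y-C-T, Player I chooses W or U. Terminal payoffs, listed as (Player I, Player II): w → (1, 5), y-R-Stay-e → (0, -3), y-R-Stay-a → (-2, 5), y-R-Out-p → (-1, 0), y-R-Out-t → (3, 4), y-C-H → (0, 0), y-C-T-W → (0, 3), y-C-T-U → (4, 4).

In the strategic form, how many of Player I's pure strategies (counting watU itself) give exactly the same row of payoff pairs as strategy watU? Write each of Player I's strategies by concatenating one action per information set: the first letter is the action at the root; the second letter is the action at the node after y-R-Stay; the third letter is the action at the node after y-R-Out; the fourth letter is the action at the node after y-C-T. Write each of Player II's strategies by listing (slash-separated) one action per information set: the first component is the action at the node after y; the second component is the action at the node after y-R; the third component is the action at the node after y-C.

8

Row for watU (columns R/Stay/H, R/Stay/T, R/Out/H, R/Out/T, C/Stay/H, C/Stay/T, C/Out/H, C/Out/T): (1,5) (1,5) (1,5) (1,5) (1,5) (1,5) (1,5) (1,5).
Under watU, Player I's choice at the node after y-R-Stay and at the node after y-R-Out and at the node after y-C-T can never be reached regardless of what Player II does, so varying those choices leaves every outcome unchanged.
Holding the reachable choices fixed and varying the unreachable ones freely already gives 2 × 2 × 2 = 8 equivalent strategies.
No other strategy reproduces this row, so those 8 are the full class: wepW, wepU, wetW, wetU, wapW, wapU, watW, watU.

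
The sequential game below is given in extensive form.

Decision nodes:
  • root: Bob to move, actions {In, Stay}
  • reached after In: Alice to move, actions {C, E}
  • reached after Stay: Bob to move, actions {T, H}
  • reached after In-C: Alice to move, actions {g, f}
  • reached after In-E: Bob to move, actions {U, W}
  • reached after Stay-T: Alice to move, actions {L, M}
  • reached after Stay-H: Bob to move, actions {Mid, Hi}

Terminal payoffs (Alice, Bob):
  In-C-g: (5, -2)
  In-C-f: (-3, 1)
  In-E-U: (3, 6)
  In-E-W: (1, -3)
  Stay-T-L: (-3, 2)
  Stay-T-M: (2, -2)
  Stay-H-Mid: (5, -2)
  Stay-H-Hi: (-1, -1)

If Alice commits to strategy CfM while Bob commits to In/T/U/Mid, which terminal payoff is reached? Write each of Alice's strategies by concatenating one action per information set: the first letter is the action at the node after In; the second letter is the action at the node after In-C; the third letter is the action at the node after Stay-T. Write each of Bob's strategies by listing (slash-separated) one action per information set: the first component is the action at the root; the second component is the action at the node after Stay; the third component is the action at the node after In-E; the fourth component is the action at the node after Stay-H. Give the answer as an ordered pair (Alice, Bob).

(-3, 1)

Trace the play path from the root:
  Bob plays In
  Alice plays C at [In]
  Alice plays f at [In-C]
→ terminal payoff (-3, 1).
(Alice's choice at the node after Stay-T is never reached on this path, so it doesn't affect the outcome.)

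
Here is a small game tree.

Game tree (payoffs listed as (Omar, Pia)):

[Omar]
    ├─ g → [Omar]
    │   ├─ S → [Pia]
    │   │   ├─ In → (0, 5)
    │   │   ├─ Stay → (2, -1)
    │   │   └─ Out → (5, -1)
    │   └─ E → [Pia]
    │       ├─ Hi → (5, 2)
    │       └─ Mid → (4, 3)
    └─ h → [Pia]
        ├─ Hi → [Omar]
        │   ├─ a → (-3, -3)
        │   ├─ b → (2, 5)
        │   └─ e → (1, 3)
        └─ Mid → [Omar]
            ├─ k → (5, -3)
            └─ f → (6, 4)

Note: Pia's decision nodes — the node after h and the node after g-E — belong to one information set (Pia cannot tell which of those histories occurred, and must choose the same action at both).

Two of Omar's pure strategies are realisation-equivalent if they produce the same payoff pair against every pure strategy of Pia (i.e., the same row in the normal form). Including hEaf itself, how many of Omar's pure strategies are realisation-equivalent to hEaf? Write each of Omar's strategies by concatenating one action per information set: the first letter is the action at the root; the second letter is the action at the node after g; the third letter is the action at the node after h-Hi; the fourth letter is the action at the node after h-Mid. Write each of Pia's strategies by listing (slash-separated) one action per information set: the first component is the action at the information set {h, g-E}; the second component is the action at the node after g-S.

Row for hEaf (columns Hi/In, Hi/Stay, Hi/Out, Mid/In, Mid/Stay, Mid/Out): (-3,-3) (-3,-3) (-3,-3) (6,4) (6,4) (6,4).
Under hEaf, Omar's choice at the node after g can never be reached regardless of what Pia does, so varying those choices leaves every outcome unchanged.
Holding the reachable choices fixed and varying the unreachable one freely already gives 2 equivalent strategies.
No other strategy reproduces this row, so those 2 are the full class: hSaf, hEaf.

2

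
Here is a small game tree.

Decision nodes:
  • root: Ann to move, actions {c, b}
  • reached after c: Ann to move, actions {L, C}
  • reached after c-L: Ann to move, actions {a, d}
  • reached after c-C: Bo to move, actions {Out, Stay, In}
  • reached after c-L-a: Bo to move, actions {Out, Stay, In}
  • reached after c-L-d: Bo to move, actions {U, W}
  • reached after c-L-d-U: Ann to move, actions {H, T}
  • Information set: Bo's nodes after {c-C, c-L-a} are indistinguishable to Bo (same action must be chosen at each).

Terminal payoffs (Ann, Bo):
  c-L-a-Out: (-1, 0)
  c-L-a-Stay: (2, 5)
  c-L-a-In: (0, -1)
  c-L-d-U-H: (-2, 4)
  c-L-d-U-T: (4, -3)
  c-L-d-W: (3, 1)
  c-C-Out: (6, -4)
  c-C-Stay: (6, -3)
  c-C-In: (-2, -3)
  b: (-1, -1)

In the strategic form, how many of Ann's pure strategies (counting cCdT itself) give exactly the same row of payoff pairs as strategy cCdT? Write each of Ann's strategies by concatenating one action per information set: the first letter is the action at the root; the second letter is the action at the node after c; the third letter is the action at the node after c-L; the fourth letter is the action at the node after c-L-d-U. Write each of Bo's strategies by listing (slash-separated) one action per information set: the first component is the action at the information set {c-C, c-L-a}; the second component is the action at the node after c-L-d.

4

Row for cCdT (columns Out/U, Out/W, Stay/U, Stay/W, In/U, In/W): (6,-4) (6,-4) (6,-3) (6,-3) (-2,-3) (-2,-3).
Under cCdT, Ann's choice at the node after c-L and at the node after c-L-d-U can never be reached regardless of what Bo does, so varying those choices leaves every outcome unchanged.
Holding the reachable choices fixed and varying the unreachable ones freely already gives 2 × 2 = 4 equivalent strategies.
No other strategy reproduces this row, so those 4 are the full class: cCaH, cCaT, cCdH, cCdT.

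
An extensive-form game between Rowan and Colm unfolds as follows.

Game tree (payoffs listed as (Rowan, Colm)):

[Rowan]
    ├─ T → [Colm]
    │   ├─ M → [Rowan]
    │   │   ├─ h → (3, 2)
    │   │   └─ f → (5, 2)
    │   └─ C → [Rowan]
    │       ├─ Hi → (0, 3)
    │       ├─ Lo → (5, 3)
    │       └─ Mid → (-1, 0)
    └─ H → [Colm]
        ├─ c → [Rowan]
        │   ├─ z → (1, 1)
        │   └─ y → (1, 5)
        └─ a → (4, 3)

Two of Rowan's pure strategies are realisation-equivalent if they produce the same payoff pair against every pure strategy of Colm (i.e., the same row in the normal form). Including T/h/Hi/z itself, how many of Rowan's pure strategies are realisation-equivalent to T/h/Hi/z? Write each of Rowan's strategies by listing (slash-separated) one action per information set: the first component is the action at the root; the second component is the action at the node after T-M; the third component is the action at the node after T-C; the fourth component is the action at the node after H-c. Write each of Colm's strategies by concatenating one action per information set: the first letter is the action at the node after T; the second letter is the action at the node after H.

2

Row for T/h/Hi/z (columns Mc, Ma, Cc, Ca): (3,2) (3,2) (0,3) (0,3).
Under T/h/Hi/z, Rowan's choice at the node after H-c can never be reached regardless of what Colm does, so varying those choices leaves every outcome unchanged.
Holding the reachable choices fixed and varying the unreachable one freely already gives 2 equivalent strategies.
No other strategy reproduces this row, so those 2 are the full class: T/h/Hi/z, T/h/Hi/y.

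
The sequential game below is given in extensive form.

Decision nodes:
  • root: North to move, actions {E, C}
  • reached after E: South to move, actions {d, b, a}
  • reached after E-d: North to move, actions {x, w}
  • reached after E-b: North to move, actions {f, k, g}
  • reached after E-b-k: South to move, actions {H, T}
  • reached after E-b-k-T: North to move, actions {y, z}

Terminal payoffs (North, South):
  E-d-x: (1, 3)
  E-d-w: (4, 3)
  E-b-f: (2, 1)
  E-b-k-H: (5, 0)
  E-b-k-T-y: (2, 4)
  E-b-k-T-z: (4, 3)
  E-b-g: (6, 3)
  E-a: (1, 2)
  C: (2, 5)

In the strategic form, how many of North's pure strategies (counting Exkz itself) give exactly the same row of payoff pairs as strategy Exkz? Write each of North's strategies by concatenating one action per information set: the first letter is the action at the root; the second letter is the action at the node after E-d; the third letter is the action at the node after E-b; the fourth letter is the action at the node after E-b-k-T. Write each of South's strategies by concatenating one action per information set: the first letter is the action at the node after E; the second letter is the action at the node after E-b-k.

Row for Exkz (columns dH, dT, bH, bT, aH, aT): (1,3) (1,3) (5,0) (4,3) (1,2) (1,2).
Every one of North's information sets is on the play path for some reply by South when North follows Exkz.
Changing the action at any of them therefore changes at least one column, so only Exkz itself gives this row.

1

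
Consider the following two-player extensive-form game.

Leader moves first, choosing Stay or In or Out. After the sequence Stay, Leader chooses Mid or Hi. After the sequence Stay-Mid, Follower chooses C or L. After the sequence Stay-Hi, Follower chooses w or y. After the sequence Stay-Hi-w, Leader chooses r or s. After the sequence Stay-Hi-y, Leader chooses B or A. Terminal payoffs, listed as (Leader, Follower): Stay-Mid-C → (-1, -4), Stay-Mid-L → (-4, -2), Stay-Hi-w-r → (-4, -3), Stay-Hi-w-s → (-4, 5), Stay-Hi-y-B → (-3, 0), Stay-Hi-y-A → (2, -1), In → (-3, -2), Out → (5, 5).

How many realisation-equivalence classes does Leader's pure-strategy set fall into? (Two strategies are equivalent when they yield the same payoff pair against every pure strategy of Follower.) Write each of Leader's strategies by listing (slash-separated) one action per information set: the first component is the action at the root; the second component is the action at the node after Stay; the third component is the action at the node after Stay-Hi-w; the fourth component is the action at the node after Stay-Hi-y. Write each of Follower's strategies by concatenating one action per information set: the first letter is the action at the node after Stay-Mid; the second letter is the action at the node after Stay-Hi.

Leader has 24 pure strategies: Stay/Mid/r/B, Stay/Mid/r/A, Stay/Mid/s/B, Stay/Mid/s/A, Stay/Hi/r/B, Stay/Hi/r/A, Stay/Hi/s/B, Stay/Hi/s/A, In/Mid/r/B, In/Mid/r/A, In/Mid/s/B, In/Mid/s/A, In/Hi/r/B, In/Hi/r/A, In/Hi/s/B, In/Hi/s/A, Out/Mid/r/B, Out/Mid/r/A, Out/Mid/s/B, Out/Mid/s/A, Out/Hi/r/B, Out/Hi/r/A, Out/Hi/s/B, Out/Hi/s/A. Columns: Cw, Cy, Lw, Ly.
{Stay/Mid/r/B, Stay/Mid/r/A, Stay/Mid/s/B, Stay/Mid/s/A} → row (-1,-4) (-1,-4) (-4,-2) (-4,-2)
{Stay/Hi/r/B} → row (-4,-3) (-3,0) (-4,-3) (-3,0)
{Stay/Hi/r/A} → row (-4,-3) (2,-1) (-4,-3) (2,-1)
{Stay/Hi/s/B} → row (-4,5) (-3,0) (-4,5) (-3,0)
{Stay/Hi/s/A} → row (-4,5) (2,-1) (-4,5) (2,-1)
{In/Mid/r/B, In/Mid/r/A, In/Mid/s/B, In/Mid/s/A, In/Hi/r/B, In/Hi/r/A, In/Hi/s/B, In/Hi/s/A} → row (-3,-2) (-3,-2) (-3,-2) (-3,-2)
{Out/Mid/r/B, Out/Mid/r/A, Out/Mid/s/B, Out/Mid/s/A, Out/Hi/r/B, Out/Hi/r/A, Out/Hi/s/B, Out/Hi/s/A} → row (5,5) (5,5) (5,5) (5,5)
That's 7 distinct rows out of 24 strategies.

7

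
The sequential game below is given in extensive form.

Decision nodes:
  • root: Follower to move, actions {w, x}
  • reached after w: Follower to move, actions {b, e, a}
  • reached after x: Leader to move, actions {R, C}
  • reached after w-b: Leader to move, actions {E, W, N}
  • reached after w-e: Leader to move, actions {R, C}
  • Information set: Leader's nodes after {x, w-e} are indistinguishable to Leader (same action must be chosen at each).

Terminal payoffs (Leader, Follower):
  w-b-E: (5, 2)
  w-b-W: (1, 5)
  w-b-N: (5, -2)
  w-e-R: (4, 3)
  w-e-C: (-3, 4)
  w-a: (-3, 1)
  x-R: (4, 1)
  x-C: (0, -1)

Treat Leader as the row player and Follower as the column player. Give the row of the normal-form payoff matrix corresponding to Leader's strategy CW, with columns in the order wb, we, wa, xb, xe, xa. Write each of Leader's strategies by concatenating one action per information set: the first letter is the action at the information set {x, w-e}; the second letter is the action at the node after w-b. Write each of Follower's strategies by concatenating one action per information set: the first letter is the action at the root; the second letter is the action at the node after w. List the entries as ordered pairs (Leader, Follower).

vs wb: Follower plays w → Follower plays b at [w] → Leader plays W at [w-b] → (1, 5)
vs we: Follower plays w → Follower plays e at [w] → Leader plays C at [w-e] → (-3, 4)
vs wa: Follower plays w → Follower plays a at [w] → (-3, 1)
vs xb: Follower plays x → Leader plays C at [x] → (0, -1)
vs xe: Follower plays x → Leader plays C at [x] → (0, -1)
vs xa: Follower plays x → Leader plays C at [x] → (0, -1)

(1,5) (-3,4) (-3,1) (0,-1) (0,-1) (0,-1)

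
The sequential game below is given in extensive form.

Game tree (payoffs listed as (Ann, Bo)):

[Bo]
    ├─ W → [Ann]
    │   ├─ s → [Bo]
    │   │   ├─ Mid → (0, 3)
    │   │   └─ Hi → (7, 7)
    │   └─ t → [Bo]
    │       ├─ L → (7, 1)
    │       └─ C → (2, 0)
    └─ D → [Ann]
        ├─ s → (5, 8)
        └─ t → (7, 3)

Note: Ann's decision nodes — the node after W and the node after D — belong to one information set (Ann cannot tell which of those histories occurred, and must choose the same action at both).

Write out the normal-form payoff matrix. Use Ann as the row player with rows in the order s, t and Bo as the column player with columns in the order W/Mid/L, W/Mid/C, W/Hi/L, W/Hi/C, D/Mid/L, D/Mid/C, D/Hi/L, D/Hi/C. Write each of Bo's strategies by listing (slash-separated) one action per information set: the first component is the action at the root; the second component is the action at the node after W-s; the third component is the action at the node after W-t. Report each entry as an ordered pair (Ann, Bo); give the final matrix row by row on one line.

Row s: W/Mid/L→(0,3), W/Mid/C→(0,3), W/Hi/L→(7,7), W/Hi/C→(7,7), D/Mid/L→(5,8), D/Mid/C→(5,8), D/Hi/L→(5,8), D/Hi/C→(5,8)
Row t: W/Mid/L→(7,1), W/Mid/C→(2,0), W/Hi/L→(7,1), W/Hi/C→(2,0), D/Mid/L→(7,3), D/Mid/C→(7,3), D/Hi/L→(7,3), D/Hi/C→(7,3)

s: (0,3) (0,3) (7,7) (7,7) (5,8) (5,8) (5,8) (5,8) | t: (7,1) (2,0) (7,1) (2,0) (7,3) (7,3) (7,3) (7,3)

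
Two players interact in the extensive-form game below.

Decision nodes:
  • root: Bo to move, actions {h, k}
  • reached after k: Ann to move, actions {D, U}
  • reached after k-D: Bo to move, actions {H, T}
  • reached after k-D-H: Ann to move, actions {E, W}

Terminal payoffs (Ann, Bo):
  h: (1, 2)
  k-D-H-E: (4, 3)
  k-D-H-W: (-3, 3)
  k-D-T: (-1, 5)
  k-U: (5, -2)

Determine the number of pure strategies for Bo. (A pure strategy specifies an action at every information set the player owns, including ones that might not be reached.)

4

Bo owns the root with actions {h, k} — two choices.
Bo owns the node after k-D with actions {H, T} — two choices.
A pure strategy fixes one action at each information set independently, so the count is the product 2 × 2 = 4.
(For reference, Ann has 4 pure strategies, giving a 4×4 normal-form matrix.)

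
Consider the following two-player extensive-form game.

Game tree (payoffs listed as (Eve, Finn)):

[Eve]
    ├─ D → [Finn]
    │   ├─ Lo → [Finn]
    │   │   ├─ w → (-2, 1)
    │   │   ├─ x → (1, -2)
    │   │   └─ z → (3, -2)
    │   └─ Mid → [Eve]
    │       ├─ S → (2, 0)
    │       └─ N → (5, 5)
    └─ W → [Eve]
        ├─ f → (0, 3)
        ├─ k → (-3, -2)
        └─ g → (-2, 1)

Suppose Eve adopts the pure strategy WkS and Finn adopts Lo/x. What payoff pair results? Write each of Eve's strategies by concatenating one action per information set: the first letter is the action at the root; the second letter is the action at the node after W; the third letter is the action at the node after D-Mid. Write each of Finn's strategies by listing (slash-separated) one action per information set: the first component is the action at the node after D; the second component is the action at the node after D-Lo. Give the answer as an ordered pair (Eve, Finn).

Trace the play path from the root:
  Eve plays W
  Eve plays k at [W]
→ terminal payoff (-3, -2).
(Eve's choice at the node after D-Mid is never reached on this path, so it doesn't affect the outcome.)

(-3, -2)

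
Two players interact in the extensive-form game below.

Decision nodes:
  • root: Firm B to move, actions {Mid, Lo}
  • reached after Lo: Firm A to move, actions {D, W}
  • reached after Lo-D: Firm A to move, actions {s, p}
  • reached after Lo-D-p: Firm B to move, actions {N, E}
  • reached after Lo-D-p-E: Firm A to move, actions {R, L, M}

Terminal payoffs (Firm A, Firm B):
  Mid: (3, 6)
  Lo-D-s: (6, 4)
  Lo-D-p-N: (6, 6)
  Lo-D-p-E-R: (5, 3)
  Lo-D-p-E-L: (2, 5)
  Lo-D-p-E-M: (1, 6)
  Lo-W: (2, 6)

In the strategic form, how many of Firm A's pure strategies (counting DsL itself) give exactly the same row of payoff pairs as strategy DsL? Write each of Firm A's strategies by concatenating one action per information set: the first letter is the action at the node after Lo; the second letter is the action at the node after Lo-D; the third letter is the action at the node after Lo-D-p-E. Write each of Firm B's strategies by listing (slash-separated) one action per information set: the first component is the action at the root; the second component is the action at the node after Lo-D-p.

3

Row for DsL (columns Mid/N, Mid/E, Lo/N, Lo/E): (3,6) (3,6) (6,4) (6,4).
Under DsL, Firm A's choice at the node after Lo-D-p-E can never be reached regardless of what Firm B does, so varying those choices leaves every outcome unchanged.
Holding the reachable choices fixed and varying the unreachable one freely already gives 3 equivalent strategies.
No other strategy reproduces this row, so those 3 are the full class: DsR, DsL, DsM.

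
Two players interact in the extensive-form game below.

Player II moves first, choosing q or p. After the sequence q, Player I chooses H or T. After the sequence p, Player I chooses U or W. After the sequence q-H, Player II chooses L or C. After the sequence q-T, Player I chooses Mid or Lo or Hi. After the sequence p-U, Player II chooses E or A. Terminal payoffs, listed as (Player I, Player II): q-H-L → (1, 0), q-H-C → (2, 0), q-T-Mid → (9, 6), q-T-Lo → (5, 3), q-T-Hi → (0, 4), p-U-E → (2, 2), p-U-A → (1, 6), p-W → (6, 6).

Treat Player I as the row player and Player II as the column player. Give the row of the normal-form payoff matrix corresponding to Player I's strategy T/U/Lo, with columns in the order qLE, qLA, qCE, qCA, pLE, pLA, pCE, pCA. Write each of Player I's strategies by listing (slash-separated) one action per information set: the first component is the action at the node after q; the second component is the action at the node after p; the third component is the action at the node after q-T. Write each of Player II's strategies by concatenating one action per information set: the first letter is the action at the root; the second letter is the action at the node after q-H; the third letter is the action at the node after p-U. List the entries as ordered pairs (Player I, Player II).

(5,3) (5,3) (5,3) (5,3) (2,2) (1,6) (2,2) (1,6)

vs qLE: Player II plays q → Player I plays T at [q] → Player I plays Lo at [q-T] → (5, 3)
vs qLA: Player II plays q → Player I plays T at [q] → Player I plays Lo at [q-T] → (5, 3)
vs qCE: Player II plays q → Player I plays T at [q] → Player I plays Lo at [q-T] → (5, 3)
vs qCA: Player II plays q → Player I plays T at [q] → Player I plays Lo at [q-T] → (5, 3)
vs pLE: Player II plays p → Player I plays U at [p] → Player II plays E at [p-U] → (2, 2)
vs pLA: Player II plays p → Player I plays U at [p] → Player II plays A at [p-U] → (1, 6)
vs pCE: Player II plays p → Player I plays U at [p] → Player II plays E at [p-U] → (2, 2)
vs pCA: Player II plays p → Player I plays U at [p] → Player II plays A at [p-U] → (1, 6)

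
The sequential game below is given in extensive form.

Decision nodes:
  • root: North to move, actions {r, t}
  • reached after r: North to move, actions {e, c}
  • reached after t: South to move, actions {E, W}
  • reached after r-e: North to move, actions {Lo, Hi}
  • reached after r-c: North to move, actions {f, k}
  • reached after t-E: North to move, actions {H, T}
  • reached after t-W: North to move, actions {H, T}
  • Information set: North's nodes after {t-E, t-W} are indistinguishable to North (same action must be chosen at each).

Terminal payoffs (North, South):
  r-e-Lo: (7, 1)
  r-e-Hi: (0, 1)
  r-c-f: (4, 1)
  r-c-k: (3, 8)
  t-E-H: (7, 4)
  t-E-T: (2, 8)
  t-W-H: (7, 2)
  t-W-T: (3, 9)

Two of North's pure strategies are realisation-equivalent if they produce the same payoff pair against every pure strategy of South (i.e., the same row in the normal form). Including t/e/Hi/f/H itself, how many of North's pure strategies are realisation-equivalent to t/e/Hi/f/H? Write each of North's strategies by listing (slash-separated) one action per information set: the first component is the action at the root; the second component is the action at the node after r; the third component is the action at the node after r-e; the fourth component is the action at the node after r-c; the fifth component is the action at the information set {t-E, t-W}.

Row for t/e/Hi/f/H (columns E, W): (7,4) (7,2).
Under t/e/Hi/f/H, North's choice at the node after r and at the node after r-e and at the node after r-c can never be reached regardless of what South does, so varying those choices leaves every outcome unchanged.
Holding the reachable choices fixed and varying the unreachable ones freely already gives 2 × 2 × 2 = 8 equivalent strategies.
No other strategy reproduces this row, so those 8 are the full class: t/e/Lo/f/H, t/e/Lo/k/H, t/e/Hi/f/H, t/e/Hi/k/H, t/c/Lo/f/H, t/c/Lo/k/H, t/c/Hi/f/H, t/c/Hi/k/H.

8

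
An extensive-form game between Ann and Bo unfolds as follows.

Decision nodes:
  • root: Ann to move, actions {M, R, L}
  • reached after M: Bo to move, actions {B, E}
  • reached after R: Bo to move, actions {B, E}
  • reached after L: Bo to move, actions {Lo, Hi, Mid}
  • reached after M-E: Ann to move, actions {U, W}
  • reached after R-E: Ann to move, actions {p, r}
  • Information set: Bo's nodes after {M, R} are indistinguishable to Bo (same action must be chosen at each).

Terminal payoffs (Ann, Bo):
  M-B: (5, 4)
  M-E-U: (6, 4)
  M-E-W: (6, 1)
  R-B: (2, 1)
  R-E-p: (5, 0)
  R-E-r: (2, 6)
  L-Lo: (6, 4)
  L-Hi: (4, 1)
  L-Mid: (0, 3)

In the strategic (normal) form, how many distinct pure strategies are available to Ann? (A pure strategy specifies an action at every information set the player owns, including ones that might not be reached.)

Ann owns the root with actions {M, R, L} — three choices.
Ann owns the node after M-E with actions {U, W} — two choices.
Ann owns the node after R-E with actions {p, r} — two choices.
A pure strategy fixes one action at each information set independently, so the count is the product 3 × 2 × 2 = 12.

12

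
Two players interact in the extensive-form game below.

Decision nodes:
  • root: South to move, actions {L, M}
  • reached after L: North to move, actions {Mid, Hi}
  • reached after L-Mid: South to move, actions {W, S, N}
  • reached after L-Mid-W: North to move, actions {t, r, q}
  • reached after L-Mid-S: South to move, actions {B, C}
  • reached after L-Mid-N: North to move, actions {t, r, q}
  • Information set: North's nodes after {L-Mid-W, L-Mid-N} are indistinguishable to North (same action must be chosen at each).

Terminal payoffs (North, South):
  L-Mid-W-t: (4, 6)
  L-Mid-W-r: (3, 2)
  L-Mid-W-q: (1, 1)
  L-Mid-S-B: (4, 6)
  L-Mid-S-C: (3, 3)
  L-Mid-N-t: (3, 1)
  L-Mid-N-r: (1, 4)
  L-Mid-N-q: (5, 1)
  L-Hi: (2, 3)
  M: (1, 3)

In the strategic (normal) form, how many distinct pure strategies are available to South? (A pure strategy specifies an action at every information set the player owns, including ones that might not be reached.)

12

South owns the root with actions {L, M} — two choices.
South owns the node after L-Mid with actions {W, S, N} — three choices.
South owns the node after L-Mid-S with actions {B, C} — two choices.
A pure strategy fixes one action at each information set independently, so the count is the product 2 × 3 × 2 = 12.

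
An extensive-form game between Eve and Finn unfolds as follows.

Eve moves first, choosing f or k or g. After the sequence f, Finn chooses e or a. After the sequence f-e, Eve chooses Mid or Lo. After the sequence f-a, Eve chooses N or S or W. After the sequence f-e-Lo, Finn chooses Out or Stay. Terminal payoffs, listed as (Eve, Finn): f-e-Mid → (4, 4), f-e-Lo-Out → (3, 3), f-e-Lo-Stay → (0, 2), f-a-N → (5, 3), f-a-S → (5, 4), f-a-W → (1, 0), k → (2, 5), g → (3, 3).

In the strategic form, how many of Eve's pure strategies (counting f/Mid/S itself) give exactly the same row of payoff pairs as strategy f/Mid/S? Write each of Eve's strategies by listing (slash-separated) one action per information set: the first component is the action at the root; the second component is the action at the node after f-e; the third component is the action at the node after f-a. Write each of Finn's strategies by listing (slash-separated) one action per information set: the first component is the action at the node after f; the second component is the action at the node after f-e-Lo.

Row for f/Mid/S (columns e/Out, e/Stay, a/Out, a/Stay): (4,4) (4,4) (5,4) (5,4).
Every one of Eve's information sets is on the play path for some reply by Finn when Eve follows f/Mid/S.
Changing the action at any of them therefore changes at least one column, so only f/Mid/S itself gives this row.

1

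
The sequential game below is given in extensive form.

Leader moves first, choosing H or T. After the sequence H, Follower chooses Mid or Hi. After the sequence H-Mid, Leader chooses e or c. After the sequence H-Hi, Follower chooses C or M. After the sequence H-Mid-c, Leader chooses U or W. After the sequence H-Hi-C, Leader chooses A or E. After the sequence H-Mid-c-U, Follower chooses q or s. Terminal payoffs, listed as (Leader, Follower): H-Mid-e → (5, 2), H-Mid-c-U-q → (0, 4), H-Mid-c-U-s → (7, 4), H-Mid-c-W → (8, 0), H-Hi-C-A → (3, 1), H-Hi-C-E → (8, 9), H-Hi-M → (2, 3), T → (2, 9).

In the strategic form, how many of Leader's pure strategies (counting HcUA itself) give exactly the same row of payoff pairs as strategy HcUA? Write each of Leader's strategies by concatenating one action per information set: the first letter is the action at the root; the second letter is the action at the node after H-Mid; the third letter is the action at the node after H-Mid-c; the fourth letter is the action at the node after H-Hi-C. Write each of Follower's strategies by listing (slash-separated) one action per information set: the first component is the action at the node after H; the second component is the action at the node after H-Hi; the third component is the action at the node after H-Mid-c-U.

1

Row for HcUA (columns Mid/C/q, Mid/C/s, Mid/M/q, Mid/M/s, Hi/C/q, Hi/C/s, Hi/M/q, Hi/M/s): (0,4) (7,4) (0,4) (7,4) (3,1) (3,1) (2,3) (2,3).
Every one of Leader's information sets is on the play path for some reply by Follower when Leader follows HcUA.
Changing the action at any of them therefore changes at least one column, so only HcUA itself gives this row.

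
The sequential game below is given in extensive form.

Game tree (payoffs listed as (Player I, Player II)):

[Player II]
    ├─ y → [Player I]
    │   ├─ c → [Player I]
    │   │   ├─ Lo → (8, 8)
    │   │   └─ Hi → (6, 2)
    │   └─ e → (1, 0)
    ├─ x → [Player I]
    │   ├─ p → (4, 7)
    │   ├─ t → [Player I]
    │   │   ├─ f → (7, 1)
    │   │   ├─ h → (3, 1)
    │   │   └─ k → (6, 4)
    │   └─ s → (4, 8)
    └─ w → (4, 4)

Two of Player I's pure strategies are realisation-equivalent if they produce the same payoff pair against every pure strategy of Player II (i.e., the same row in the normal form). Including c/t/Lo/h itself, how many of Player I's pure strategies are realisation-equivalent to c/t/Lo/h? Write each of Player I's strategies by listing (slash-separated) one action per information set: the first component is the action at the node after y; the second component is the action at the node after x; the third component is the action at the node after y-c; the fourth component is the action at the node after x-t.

1

Row for c/t/Lo/h (columns y, x, w): (8,8) (3,1) (4,4).
Every one of Player I's information sets is on the play path for some reply by Player II when Player I follows c/t/Lo/h.
Changing the action at any of them therefore changes at least one column, so only c/t/Lo/h itself gives this row.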